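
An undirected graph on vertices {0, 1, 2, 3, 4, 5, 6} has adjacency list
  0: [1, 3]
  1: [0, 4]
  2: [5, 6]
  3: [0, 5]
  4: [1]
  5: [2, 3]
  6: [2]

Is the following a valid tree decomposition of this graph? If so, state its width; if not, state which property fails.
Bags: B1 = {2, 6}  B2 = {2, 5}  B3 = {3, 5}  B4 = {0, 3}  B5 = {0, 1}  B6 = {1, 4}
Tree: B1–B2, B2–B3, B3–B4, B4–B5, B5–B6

Checking the three conditions: (i) the bags cover all of {0, 1, 2, 3, 4, 5, 6}; (ii) for each edge, some bag contains both endpoints; (iii) the bags containing any fixed vertex form a subtree. All hold, so the decomposition is valid with width 2 − 1 = 1.

Yes; width 1.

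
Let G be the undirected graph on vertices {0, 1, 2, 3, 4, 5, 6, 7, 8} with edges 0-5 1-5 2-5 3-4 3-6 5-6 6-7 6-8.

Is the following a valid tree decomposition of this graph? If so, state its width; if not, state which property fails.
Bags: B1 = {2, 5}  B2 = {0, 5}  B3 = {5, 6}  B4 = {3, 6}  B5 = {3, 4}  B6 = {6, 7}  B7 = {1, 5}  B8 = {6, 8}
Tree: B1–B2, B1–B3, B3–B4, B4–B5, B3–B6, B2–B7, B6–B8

Yes; width 1.

Checking the three conditions: (i) the bags cover all of {0, 1, 2, 3, 4, 5, 6, 7, 8}; (ii) for each edge, some bag contains both endpoints; (iii) the bags containing any fixed vertex form a subtree. All hold, so the decomposition is valid with width 2 − 1 = 1.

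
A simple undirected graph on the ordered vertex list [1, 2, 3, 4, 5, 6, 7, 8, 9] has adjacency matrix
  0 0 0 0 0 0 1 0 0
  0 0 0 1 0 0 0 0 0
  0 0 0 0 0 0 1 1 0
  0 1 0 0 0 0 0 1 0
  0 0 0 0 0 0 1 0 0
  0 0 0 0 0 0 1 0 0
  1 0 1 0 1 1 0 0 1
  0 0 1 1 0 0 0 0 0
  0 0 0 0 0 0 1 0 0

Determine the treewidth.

A width-1 tree decomposition is:
Bags: B1 = {3, 7}  B2 = {6, 7}  B3 = {3, 8}  B4 = {4, 8}  B5 = {1, 7}  B6 = {7, 9}  B7 = {5, 7}  B8 = {2, 4}
Tree: B1–B2, B1–B3, B3–B4, B2–B5, B1–B6, B5–B7, B4–B8
The largest bag has 2 vertices, giving width 1; this decomposition certifies tw(G) ≤ 1. G has an edge, so its treewidth is at least 1. Hence tw(G) = 1 exactly.

1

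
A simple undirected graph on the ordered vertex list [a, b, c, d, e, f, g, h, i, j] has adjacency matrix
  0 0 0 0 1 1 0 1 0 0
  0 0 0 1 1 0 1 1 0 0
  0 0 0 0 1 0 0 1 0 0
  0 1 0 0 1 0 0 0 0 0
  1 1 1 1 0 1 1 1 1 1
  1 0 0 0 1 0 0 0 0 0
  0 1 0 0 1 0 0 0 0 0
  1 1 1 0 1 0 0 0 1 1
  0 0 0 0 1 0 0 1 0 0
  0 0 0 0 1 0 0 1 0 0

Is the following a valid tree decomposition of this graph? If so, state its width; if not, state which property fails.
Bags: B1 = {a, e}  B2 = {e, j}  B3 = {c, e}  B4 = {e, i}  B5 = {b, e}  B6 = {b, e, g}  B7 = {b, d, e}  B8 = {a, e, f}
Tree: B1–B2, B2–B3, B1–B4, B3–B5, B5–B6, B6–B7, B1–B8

A tree decomposition must satisfy three properties: every vertex lies in some bag; for every edge, both endpoints lie together in some bag; and for every vertex, the bags containing it form a connected subtree. Here vertex h appears in no bag, so the decomposition is invalid.

No — vertex h appears in no bag.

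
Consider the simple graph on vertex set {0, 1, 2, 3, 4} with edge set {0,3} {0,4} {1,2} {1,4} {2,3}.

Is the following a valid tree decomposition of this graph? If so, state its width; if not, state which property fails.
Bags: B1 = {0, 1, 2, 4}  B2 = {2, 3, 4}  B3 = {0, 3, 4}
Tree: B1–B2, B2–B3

No — bags containing vertex 0 are not connected in the tree.

A tree decomposition must satisfy three properties: every vertex lies in some bag; for every edge, both endpoints lie together in some bag; and for every vertex, the bags containing it form a connected subtree. Here bags containing vertex 0 are not connected in the tree, so the decomposition is invalid.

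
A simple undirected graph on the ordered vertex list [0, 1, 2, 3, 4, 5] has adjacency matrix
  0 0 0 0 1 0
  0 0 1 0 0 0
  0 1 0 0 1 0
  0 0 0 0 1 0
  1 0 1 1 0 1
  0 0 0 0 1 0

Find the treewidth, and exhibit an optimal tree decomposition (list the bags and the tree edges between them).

Treewidth 1.
Bags: B1 = {0, 4}  B2 = {3, 4}  B3 = {2, 4}  B4 = {4, 5}  B5 = {1, 2}
Tree: B1–B2, B1–B3, B2–B4, B3–B5

The largest bag has 2 vertices, giving width 1; this decomposition certifies tw(G) ≤ 1. G has an edge, so its treewidth is at least 1. The upper and lower bounds meet at 1, so that is the treewidth.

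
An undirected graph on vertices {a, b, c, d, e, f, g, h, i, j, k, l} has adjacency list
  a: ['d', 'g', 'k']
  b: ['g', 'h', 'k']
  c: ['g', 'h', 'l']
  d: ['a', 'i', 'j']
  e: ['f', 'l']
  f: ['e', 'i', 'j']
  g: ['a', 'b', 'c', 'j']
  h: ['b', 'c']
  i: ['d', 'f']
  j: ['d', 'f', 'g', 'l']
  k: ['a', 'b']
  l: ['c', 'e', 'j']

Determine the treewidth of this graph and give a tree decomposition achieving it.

Each bag holds 4 vertices, so the decomposition has width 3, which upper-bounds the treewidth. For the lower bound: the 4 vertex sets {e,f,i}, {d}, {j}, {a,c,g,l} are disjoint, each induces a connected subgraph, and every pair is joined by at least one edge of G. Contracting each set to a single vertex therefore yields K_{4} as a minor, and since treewidth is minor-monotone, tw(G) ≥ tw(K_{4}) = 3. Hence tw(G) = 3 exactly.

Treewidth 3.
One such decomposition:
Bags: B1 = {d, e, f, i}  B2 = {d, e, f, j}  B3 = {d, e, j, l}  B4 = {a, d, j, l}  B5 = {a, g, j, l}  B6 = {a, c, g, l}  B7 = {a, c, g, k}  B8 = {b, c, g, k}  B9 = {b, c, h, k}
Tree: B1–B2, B2–B3, B3–B4, B4–B5, B5–B6, B6–B7, B7–B8, B8–B9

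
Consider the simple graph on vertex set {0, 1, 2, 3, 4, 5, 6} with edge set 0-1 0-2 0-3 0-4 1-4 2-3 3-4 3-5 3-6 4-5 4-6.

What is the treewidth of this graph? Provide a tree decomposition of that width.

Treewidth 2.
Bags: B1 = {0, 2, 3}  B2 = {0, 3, 4}  B3 = {0, 1, 4}  B4 = {3, 4, 5}  B5 = {3, 4, 6}
Tree: B1–B2, B2–B3, B2–B4, B4–B5

Every bag has size at most 3, so the width is 3 − 1 = 2 and tw(G) ≤ 2. Conversely, {0, 1, 4} is a clique of size 3, and the vertices of any clique must share a bag in every tree decomposition; so some bag has ≥ 3 vertices and tw(G) ≥ 2. The upper and lower bounds meet at 2, so that is the treewidth.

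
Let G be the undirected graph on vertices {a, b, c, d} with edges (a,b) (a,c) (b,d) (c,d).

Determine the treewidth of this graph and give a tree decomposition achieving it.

Treewidth 2.
One such decomposition:
Bags: B1 = {b, c, d}  B2 = {a, b, c}
Tree: B1–B2

The largest bag has 3 vertices, giving width 2; this decomposition certifies tw(G) ≤ 2. Since c–d–b–a–c is a cycle in G, G is not acyclic. Forests are exactly the graphs of treewidth ≤ 1, so tw(G) ≥ 2. The upper and lower bounds meet at 2, so that is the treewidth.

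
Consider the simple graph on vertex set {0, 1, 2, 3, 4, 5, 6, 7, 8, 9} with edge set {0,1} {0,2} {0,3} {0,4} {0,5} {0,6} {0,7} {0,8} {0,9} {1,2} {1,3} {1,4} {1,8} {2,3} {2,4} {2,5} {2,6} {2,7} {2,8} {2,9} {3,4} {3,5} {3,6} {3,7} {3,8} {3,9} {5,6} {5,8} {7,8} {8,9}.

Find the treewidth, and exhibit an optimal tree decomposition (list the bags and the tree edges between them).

Every bag has size at most 5, so the width is 5 − 1 = 4 and tw(G) ≤ 4. Conversely, {0, 1, 2, 3, 8} is a clique of size 5, and the vertices of any clique must share a bag in every tree decomposition; so some bag has ≥ 5 vertices and tw(G) ≥ 4. Hence tw(G) = 4 exactly.

Treewidth 4.
One such decomposition:
Bags: B1 = {0, 2, 3, 5, 8}  B2 = {0, 1, 2, 3, 8}  B3 = {0, 2, 3, 7, 8}  B4 = {0, 2, 3, 8, 9}  B5 = {0, 1, 2, 3, 4}  B6 = {0, 2, 3, 5, 6}
Tree: B1–B2, B1–B3, B3–B4, B2–B5, B1–B6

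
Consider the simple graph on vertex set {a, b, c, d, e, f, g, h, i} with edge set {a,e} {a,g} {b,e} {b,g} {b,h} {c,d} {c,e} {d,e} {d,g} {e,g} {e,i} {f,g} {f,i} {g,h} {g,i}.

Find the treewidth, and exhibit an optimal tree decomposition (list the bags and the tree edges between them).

The largest bag has 3 vertices, giving width 2; this decomposition certifies tw(G) ≤ 2. Conversely, {d, e, g} is a clique of size 3, and the vertices of any clique must share a bag in every tree decomposition; so some bag has ≥ 3 vertices and tw(G) ≥ 2. The upper and lower bounds meet at 2, so that is the treewidth.

Treewidth 2.
One such decomposition:
Bags: B1 = {b, e, g}  B2 = {d, e, g}  B3 = {e, g, i}  B4 = {c, d, e}  B5 = {a, e, g}  B6 = {b, g, h}  B7 = {f, g, i}
Tree: B1–B2, B2–B3, B2–B4, B1–B5, B1–B6, B3–B7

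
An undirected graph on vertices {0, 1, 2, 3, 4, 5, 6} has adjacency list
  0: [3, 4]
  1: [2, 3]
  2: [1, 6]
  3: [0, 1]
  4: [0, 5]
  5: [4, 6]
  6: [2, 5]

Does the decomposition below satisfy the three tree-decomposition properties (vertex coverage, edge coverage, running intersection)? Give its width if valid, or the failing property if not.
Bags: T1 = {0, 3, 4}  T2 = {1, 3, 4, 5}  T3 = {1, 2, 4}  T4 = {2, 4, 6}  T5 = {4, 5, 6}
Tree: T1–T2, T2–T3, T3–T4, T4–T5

No — bags containing vertex 5 are not connected in the tree.

A tree decomposition must satisfy three properties: every vertex lies in some bag; for every edge, both endpoints lie together in some bag; and for every vertex, the bags containing it form a connected subtree. Here bags containing vertex 5 are not connected in the tree, so the decomposition is invalid.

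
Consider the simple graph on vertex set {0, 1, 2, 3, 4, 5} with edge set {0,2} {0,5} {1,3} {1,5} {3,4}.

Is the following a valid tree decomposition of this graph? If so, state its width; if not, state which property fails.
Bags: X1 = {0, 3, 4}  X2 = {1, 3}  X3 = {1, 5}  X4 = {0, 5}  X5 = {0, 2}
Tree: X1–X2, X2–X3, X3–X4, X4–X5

A tree decomposition must satisfy three properties: every vertex lies in some bag; for every edge, both endpoints lie together in some bag; and for every vertex, the bags containing it form a connected subtree. Here bags containing vertex 0 are not connected in the tree, so the decomposition is invalid.

No — bags containing vertex 0 are not connected in the tree.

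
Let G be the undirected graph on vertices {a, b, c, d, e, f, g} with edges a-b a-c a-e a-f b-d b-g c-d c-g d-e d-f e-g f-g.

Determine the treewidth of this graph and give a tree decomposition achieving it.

The largest bag has 4 vertices, giving width 3; this decomposition certifies tw(G) ≤ 3. For the lower bound: the 4 vertex sets {b,g}, {a,e}, {d}, {f} are disjoint, each induces a connected subgraph, and every pair is joined by at least one edge of G. Contracting each set to a single vertex therefore yields K_{4} as a minor, and since treewidth is minor-monotone, tw(G) ≥ tw(K_{4}) = 3. Hence tw(G) = 3 exactly.

Treewidth 3.
Bags: B1 = {a, b, d, g}  B2 = {a, d, e, g}  B3 = {a, d, f, g}  B4 = {a, c, d, g}
Tree: B1–B2, B2–B3, B3–B4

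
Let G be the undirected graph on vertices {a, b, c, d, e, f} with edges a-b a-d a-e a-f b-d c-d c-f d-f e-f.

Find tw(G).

2

A width-2 tree decomposition is:
Bags: B1 = {a, d, f}  B2 = {a, e, f}  B3 = {a, b, d}  B4 = {c, d, f}
Tree: B1–B2, B1–B3, B1–B4
Every bag has size at most 3, so the width is 3 − 1 = 2 and tw(G) ≤ 2. Conversely, {c, d, f} is a clique of size 3, and the vertices of any clique must share a bag in every tree decomposition; so some bag has ≥ 3 vertices and tw(G) ≥ 2. Combining the bounds, tw(G) = 2.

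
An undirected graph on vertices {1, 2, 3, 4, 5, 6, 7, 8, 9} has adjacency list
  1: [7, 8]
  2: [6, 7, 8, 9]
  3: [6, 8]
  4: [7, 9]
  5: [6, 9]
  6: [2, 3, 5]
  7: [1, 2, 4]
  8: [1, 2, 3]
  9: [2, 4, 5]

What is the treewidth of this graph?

3

A width-3 tree decomposition is:
Bags: B1 = {1, 3, 7, 8}  B2 = {2, 3, 7, 8}  B3 = {2, 3, 6, 7}  B4 = {2, 4, 6, 7}  B5 = {2, 4, 6, 9}  B6 = {4, 5, 6, 9}
Tree: B1–B2, B2–B3, B3–B4, B4–B5, B5–B6
Every bag has size at most 4, so the width is 4 − 1 = 3 and tw(G) ≤ 3. For the lower bound: the 4 vertex sets {1,3,8}, {7}, {2}, {4,5,6,9} are disjoint, each induces a connected subgraph, and every pair is joined by at least one edge of G. Contracting each set to a single vertex therefore yields K_{4} as a minor, and since treewidth is minor-monotone, tw(G) ≥ tw(K_{4}) = 3. Combining the bounds, tw(G) = 3.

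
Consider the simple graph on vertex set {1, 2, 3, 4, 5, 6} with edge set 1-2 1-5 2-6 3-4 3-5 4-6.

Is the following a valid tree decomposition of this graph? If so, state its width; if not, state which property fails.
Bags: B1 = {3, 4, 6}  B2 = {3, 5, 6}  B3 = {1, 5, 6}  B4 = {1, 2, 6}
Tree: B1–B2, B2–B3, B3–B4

Yes; width 2.

Every vertex of G appears in some bag (union = {1, 2, 3, 4, 5, 6}); every edge is covered by a bag; and for each vertex v the set of bags containing v is connected in the bag tree. The decomposition is therefore valid. The largest bag has 3 vertices, so the width is 2.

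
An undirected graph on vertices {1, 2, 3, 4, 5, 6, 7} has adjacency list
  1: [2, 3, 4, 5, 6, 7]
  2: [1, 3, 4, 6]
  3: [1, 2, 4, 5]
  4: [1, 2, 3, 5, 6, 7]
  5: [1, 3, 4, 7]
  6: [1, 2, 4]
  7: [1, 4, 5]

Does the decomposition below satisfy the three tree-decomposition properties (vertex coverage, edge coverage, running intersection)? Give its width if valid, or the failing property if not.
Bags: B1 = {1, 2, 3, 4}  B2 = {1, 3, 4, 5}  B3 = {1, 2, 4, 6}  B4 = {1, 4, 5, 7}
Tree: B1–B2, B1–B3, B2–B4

Yes; width 3.

Every vertex of G appears in some bag (union = {1, 2, 3, 4, 5, 6, 7}); every edge is covered by a bag; and for each vertex v the set of bags containing v is connected in the bag tree. The decomposition is therefore valid. The largest bag has 4 vertices, so the width is 3.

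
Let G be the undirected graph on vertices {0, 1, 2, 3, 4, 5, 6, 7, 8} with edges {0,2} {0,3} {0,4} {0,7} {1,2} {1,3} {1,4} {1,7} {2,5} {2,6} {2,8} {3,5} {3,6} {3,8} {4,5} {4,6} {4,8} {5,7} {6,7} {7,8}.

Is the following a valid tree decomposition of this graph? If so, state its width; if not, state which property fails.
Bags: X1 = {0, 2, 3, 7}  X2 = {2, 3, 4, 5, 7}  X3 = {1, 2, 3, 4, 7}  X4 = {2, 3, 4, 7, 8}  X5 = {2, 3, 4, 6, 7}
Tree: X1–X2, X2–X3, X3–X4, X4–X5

A tree decomposition must satisfy three properties: every vertex lies in some bag; for every edge, both endpoints lie together in some bag; and for every vertex, the bags containing it form a connected subtree. Here edge (4,0) lies in no bag, so the decomposition is invalid.

No — edge (4,0) lies in no bag.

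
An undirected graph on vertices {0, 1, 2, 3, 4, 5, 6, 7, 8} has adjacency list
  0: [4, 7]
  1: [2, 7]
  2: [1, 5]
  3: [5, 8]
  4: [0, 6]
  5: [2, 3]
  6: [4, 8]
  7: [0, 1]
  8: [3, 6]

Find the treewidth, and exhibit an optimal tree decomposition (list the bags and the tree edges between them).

Every bag has size at most 3, so the width is 3 − 1 = 2 and tw(G) ≤ 2. The edges 0–4–6–8–3–5–2–1–7–0 form a cycle, so G is not a tree and its treewidth is at least 2. Therefore the treewidth is 2.

Treewidth 2.
Bags: B1 = {0, 4, 6}  B2 = {0, 6, 8}  B3 = {0, 3, 8}  B4 = {0, 3, 5}  B5 = {0, 2, 5}  B6 = {0, 1, 2}  B7 = {0, 1, 7}
Tree: B1–B2, B2–B3, B3–B4, B4–B5, B5–B6, B6–B7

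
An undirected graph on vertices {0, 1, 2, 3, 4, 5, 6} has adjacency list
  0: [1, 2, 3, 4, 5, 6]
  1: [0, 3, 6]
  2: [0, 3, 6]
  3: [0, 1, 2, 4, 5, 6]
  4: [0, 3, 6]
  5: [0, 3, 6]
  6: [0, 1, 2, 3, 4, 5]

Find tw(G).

A width-3 tree decomposition is:
Bags: B1 = {0, 1, 3, 6}  B2 = {0, 3, 5, 6}  B3 = {0, 3, 4, 6}  B4 = {0, 2, 3, 6}
Tree: B1–B2, B1–B3, B2–B4
Each bag holds 4 vertices, so the decomposition has width 3, which upper-bounds the treewidth. For the lower bound, the 4 vertices {0, 1, 3, 6} are pairwise adjacent, and any tree decomposition puts a clique entirely inside one bag — forcing width ≥ 3. Hence tw(G) = 3 exactly.

3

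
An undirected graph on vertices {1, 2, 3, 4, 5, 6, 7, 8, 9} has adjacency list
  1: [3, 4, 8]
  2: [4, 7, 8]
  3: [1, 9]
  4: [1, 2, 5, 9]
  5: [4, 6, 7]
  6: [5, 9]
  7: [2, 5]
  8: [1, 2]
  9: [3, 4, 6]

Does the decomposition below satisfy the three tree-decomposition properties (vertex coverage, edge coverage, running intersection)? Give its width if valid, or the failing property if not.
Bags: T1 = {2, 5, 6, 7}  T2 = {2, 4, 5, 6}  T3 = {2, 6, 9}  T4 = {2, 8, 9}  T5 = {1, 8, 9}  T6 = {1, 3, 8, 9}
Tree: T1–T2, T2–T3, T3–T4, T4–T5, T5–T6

No — edge (4,9) lies in no bag.

A tree decomposition must satisfy three properties: every vertex lies in some bag; for every edge, both endpoints lie together in some bag; and for every vertex, the bags containing it form a connected subtree. Here edge (4,9) lies in no bag, so the decomposition is invalid.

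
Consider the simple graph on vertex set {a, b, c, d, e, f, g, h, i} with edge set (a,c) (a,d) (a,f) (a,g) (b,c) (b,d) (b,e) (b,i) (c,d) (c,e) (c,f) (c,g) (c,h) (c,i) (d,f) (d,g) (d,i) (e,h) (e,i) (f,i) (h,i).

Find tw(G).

A width-3 tree decomposition is:
Bags: B1 = {c, d, f, i}  B2 = {b, c, d, i}  B3 = {b, c, e, i}  B4 = {a, c, d, f}  B5 = {a, c, d, g}  B6 = {c, e, h, i}
Tree: B1–B2, B2–B3, B1–B4, B4–B5, B3–B6
The largest bag has 4 vertices, giving width 3; this decomposition certifies tw(G) ≤ 3. On the other hand G contains the 4-clique {a, c, d, g}. A clique must lie in a single bag of any decomposition, so no decomposition can have width below 3. Hence tw(G) = 3 exactly.

3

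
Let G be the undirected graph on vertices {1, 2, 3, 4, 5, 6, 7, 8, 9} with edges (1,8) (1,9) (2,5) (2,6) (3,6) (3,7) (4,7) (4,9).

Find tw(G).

1

A width-1 tree decomposition is:
Bags: B1 = {1, 8}  B2 = {1, 9}  B3 = {4, 9}  B4 = {4, 7}  B5 = {3, 7}  B6 = {3, 6}  B7 = {2, 6}  B8 = {2, 5}
Tree: B1–B2, B2–B3, B3–B4, B4–B5, B5–B6, B6–B7, B7–B8
Each bag holds 2 vertices, so the decomposition has width 1, which upper-bounds the treewidth. Since G has at least one edge (e.g. 8–1), it is not an edgeless graph, so tw(G) ≥ 1. Therefore the treewidth is 1.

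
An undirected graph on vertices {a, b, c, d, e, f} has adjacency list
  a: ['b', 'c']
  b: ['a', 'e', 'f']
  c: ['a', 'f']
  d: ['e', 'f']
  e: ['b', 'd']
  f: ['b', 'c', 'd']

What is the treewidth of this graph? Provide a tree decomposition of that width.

Treewidth 2.
One such decomposition:
Bags: B1 = {a, c, f}  B2 = {a, b, f}  B3 = {b, d, f}  B4 = {b, d, e}
Tree: B1–B2, B2–B3, B3–B4

The largest bag has 3 vertices, giving width 2; this decomposition certifies tw(G) ≤ 2. Since c–a–b–f–c is a cycle in G, G is not acyclic. Forests are exactly the graphs of treewidth ≤ 1, so tw(G) ≥ 2. Therefore the treewidth is 2.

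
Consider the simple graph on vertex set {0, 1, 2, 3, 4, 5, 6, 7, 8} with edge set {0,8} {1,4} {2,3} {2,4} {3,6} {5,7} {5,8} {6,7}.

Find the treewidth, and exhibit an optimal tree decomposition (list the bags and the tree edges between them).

Every bag has size at most 2, so the width is 2 − 1 = 1 and tw(G) ≤ 1. Since G has at least one edge (e.g. 0–8), it is not an edgeless graph, so tw(G) ≥ 1. Therefore the treewidth is 1.

Treewidth 1.
One such decomposition:
Bags: B1 = {0, 8}  B2 = {5, 8}  B3 = {5, 7}  B4 = {6, 7}  B5 = {3, 6}  B6 = {2, 3}  B7 = {2, 4}  B8 = {1, 4}
Tree: B1–B2, B2–B3, B3–B4, B4–B5, B5–B6, B6–B7, B7–B8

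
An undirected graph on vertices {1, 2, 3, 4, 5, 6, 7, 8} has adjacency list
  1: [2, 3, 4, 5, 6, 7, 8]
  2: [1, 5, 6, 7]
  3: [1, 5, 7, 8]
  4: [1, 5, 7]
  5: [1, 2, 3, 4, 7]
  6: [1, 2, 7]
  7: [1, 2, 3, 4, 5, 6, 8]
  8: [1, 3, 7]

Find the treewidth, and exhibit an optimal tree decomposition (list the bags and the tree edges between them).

The largest bag has 4 vertices, giving width 3; this decomposition certifies tw(G) ≤ 3. Conversely, {1, 3, 7, 8} is a clique of size 4, and the vertices of any clique must share a bag in every tree decomposition; so some bag has ≥ 4 vertices and tw(G) ≥ 3. The upper and lower bounds meet at 3, so that is the treewidth.

Treewidth 3.
One optimal decomposition is:
Bags: B1 = {1, 3, 5, 7}  B2 = {1, 2, 5, 7}  B3 = {1, 2, 6, 7}  B4 = {1, 4, 5, 7}  B5 = {1, 3, 7, 8}
Tree: B1–B2, B2–B3, B1–B4, B1–B5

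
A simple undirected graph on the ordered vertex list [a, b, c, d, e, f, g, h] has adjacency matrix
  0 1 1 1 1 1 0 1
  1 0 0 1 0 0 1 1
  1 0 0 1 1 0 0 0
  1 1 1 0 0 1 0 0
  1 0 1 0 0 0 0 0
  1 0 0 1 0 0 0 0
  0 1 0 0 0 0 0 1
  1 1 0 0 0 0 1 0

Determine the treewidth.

2

A width-2 tree decomposition is:
Bags: B1 = {a, d, f}  B2 = {a, b, d}  B3 = {a, c, d}  B4 = {a, c, e}  B5 = {a, b, h}  B6 = {b, g, h}
Tree: B1–B2, B1–B3, B3–B4, B2–B5, B5–B6
Each bag holds 3 vertices, so the decomposition has width 2, which upper-bounds the treewidth. Conversely, {b, g, h} is a clique of size 3, and the vertices of any clique must share a bag in every tree decomposition; so some bag has ≥ 3 vertices and tw(G) ≥ 2. Hence tw(G) = 2 exactly.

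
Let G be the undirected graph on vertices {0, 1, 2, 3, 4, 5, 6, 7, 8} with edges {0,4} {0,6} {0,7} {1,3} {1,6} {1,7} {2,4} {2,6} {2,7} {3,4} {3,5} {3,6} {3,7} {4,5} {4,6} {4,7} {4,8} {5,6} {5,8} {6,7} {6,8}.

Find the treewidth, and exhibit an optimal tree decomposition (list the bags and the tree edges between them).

Treewidth 3.
Bags: B1 = {3, 4, 6, 7}  B2 = {2, 4, 6, 7}  B3 = {1, 3, 6, 7}  B4 = {3, 4, 5, 6}  B5 = {0, 4, 6, 7}  B6 = {4, 5, 6, 8}
Tree: B1–B2, B1–B3, B1–B4, B2–B5, B4–B6

The largest bag has 4 vertices, giving width 3; this decomposition certifies tw(G) ≤ 3. For the lower bound, the 4 vertices {1, 3, 6, 7} are pairwise adjacent, and any tree decomposition puts a clique entirely inside one bag — forcing width ≥ 3. Hence tw(G) = 3 exactly.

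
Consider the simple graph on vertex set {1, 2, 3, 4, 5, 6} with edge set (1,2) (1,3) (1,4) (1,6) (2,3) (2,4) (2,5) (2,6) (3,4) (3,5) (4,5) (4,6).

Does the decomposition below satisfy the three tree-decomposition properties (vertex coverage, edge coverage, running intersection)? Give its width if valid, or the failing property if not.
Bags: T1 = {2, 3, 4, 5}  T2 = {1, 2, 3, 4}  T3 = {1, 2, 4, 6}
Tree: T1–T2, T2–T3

Yes; width 3.

Every vertex of G appears in some bag (union = {1, 2, 3, 4, 5, 6}); every edge is covered by a bag; and for each vertex v the set of bags containing v is connected in the bag tree. The decomposition is therefore valid. The largest bag has 4 vertices, so the width is 3.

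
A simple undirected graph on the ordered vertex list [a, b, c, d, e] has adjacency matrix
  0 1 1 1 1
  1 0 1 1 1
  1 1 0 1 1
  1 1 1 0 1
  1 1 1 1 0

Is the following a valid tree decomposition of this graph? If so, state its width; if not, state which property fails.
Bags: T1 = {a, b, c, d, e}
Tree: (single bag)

Checking the three conditions: (i) the bags cover all of {a, b, c, d, e}; (ii) for each edge, some bag contains both endpoints; (iii) the bags containing any fixed vertex form a subtree. All hold, so the decomposition is valid with width 5 − 1 = 4.

Yes; width 4.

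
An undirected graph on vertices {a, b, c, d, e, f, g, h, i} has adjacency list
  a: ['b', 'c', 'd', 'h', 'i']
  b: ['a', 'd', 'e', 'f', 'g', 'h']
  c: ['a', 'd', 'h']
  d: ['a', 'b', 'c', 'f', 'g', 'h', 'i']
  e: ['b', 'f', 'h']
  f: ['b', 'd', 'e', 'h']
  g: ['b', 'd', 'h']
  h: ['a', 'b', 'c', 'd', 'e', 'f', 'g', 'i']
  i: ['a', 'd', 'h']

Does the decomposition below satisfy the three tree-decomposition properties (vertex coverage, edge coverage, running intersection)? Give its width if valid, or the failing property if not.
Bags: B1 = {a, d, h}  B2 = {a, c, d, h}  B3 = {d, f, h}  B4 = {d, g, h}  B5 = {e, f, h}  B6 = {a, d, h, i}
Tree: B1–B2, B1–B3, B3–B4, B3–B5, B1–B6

No — vertex b appears in no bag.

A tree decomposition must satisfy three properties: every vertex lies in some bag; for every edge, both endpoints lie together in some bag; and for every vertex, the bags containing it form a connected subtree. Here vertex b appears in no bag, so the decomposition is invalid.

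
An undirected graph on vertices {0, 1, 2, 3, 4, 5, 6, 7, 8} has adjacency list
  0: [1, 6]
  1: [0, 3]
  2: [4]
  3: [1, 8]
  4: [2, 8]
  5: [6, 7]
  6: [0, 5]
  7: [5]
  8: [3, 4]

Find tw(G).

1

A width-1 tree decomposition is:
Bags: B1 = {2, 4}  B2 = {4, 8}  B3 = {3, 8}  B4 = {1, 3}  B5 = {0, 1}  B6 = {0, 6}  B7 = {5, 6}  B8 = {5, 7}
Tree: B1–B2, B2–B3, B3–B4, B4–B5, B5–B6, B6–B7, B7–B8
Every bag has size at most 2, so the width is 2 − 1 = 1 and tw(G) ≤ 1. Any graph with an edge has treewidth ≥ 1, and G has the edge 2–4. Hence tw(G) = 1 exactly.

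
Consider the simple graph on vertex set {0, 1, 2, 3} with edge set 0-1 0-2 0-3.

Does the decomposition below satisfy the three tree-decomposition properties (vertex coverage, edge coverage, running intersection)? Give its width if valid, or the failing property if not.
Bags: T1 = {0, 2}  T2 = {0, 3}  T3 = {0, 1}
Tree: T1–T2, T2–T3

Yes; width 1.

Every vertex of G appears in some bag (union = {0, 1, 2, 3}); every edge is covered by a bag; and for each vertex v the set of bags containing v is connected in the bag tree. The decomposition is therefore valid. The largest bag has 2 vertices, so the width is 1.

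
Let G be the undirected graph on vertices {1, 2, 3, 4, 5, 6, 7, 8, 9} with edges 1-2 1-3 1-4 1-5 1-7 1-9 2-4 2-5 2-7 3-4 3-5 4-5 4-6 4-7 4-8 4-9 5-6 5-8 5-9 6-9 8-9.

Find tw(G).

3

A width-3 tree decomposition is:
Bags: B1 = {1, 4, 5, 9}  B2 = {1, 2, 4, 5}  B3 = {1, 3, 4, 5}  B4 = {4, 5, 6, 9}  B5 = {4, 5, 8, 9}  B6 = {1, 2, 4, 7}
Tree: B1–B2, B1–B3, B1–B4, B1–B5, B2–B6
Every bag has size at most 4, so the width is 4 − 1 = 3 and tw(G) ≤ 3. Conversely, {4, 5, 8, 9} is a clique of size 4, and the vertices of any clique must share a bag in every tree decomposition; so some bag has ≥ 4 vertices and tw(G) ≥ 3. Therefore the treewidth is 3.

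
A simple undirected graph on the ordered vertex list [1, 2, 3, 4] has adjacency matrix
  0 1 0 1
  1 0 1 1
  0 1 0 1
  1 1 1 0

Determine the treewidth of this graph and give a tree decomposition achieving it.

Treewidth 2.
One such decomposition:
Bags: B1 = {1, 2, 4}  B2 = {2, 3, 4}
Tree: B1–B2

Each bag holds 3 vertices, so the decomposition has width 2, which upper-bounds the treewidth. Conversely, {1, 2, 4} is a clique of size 3, and the vertices of any clique must share a bag in every tree decomposition; so some bag has ≥ 3 vertices and tw(G) ≥ 2. Therefore the treewidth is 2.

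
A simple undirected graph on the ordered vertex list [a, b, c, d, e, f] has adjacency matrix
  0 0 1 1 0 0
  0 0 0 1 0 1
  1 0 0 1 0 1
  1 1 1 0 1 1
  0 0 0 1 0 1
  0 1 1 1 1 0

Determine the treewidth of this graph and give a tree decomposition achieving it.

Treewidth 2.
One such decomposition:
Bags: B1 = {c, d, f}  B2 = {b, d, f}  B3 = {a, c, d}  B4 = {d, e, f}
Tree: B1–B2, B1–B3, B1–B4

Each bag holds 3 vertices, so the decomposition has width 2, which upper-bounds the treewidth. For the lower bound, the 3 vertices {a, c, d} are pairwise adjacent, and any tree decomposition puts a clique entirely inside one bag — forcing width ≥ 2. Hence tw(G) = 2 exactly.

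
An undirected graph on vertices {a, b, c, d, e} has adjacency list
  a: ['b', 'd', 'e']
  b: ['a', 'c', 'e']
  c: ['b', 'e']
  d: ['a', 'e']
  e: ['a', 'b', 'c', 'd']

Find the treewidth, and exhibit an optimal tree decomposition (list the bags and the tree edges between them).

Treewidth 2.
One optimal decomposition is:
Bags: B1 = {b, c, e}  B2 = {a, b, e}  B3 = {a, d, e}
Tree: B1–B2, B2–B3

Every bag has size at most 3, so the width is 3 − 1 = 2 and tw(G) ≤ 2. For the lower bound, the 3 vertices {b, c, e} are pairwise adjacent, and any tree decomposition puts a clique entirely inside one bag — forcing width ≥ 2. Combining the bounds, tw(G) = 2.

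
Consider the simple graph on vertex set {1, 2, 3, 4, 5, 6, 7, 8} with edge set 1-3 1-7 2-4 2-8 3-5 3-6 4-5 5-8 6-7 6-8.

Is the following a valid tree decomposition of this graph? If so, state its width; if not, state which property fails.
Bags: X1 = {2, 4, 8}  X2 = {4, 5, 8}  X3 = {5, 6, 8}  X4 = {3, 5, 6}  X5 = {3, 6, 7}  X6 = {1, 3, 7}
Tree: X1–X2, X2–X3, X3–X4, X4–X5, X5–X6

Yes; width 2.

Vertex coverage: the bags together contain {1, 2, 3, 4, 5, 6, 7, 8}, the full vertex set. Edge coverage: each edge of G has both endpoints in at least one bag. Running intersection: for every vertex, the bags containing it form a connected subtree. All three properties hold, so this is a valid tree decomposition of width max|bag| − 1 = 2, and hence tw(G) ≤ 2.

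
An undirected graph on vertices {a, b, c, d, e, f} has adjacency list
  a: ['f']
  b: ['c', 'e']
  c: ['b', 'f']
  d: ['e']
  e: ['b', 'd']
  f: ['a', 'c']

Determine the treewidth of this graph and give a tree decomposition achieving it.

Treewidth 1.
Bags: B1 = {a, f}  B2 = {c, f}  B3 = {b, c}  B4 = {b, e}  B5 = {d, e}
Tree: B1–B2, B2–B3, B3–B4, B4–B5

The largest bag has 2 vertices, giving width 1; this decomposition certifies tw(G) ≤ 1. Any graph with an edge has treewidth ≥ 1, and G has the edge a–f. The upper and lower bounds meet at 1, so that is the treewidth.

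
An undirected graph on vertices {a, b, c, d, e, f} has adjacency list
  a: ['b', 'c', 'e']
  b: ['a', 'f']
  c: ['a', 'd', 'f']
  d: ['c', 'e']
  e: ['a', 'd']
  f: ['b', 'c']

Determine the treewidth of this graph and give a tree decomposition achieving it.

Treewidth 2.
One such decomposition:
Bags: B1 = {a, d, e}  B2 = {a, c, d}  B3 = {a, b, c}  B4 = {b, c, f}
Tree: B1–B2, B2–B3, B3–B4

Every bag has size at most 3, so the width is 3 − 1 = 2 and tw(G) ≤ 2. Since e–d–c–a–e is a cycle in G, G is not acyclic. Forests are exactly the graphs of treewidth ≤ 1, so tw(G) ≥ 2. Combining the bounds, tw(G) = 2.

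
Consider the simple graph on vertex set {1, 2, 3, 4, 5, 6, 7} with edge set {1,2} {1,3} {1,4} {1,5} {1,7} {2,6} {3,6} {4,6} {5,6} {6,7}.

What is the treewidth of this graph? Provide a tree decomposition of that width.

Treewidth 2.
Bags: B1 = {1, 4, 6}  B2 = {1, 3, 6}  B3 = {1, 2, 6}  B4 = {1, 5, 6}  B5 = {1, 6, 7}
Tree: B1–B2, B2–B3, B3–B4, B4–B5

Each bag holds 3 vertices, so the decomposition has width 2, which upper-bounds the treewidth. Since 1–4–6–3–1 is a cycle in G, G is not acyclic. Forests are exactly the graphs of treewidth ≤ 1, so tw(G) ≥ 2. Hence tw(G) = 2 exactly.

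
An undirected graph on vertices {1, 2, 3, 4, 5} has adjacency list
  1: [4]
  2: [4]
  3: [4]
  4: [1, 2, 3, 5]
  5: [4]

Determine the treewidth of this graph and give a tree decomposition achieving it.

Treewidth 1.
One optimal decomposition is:
Bags: B1 = {4, 5}  B2 = {1, 4}  B3 = {2, 4}  B4 = {3, 4}
Tree: B1–B2, B2–B3, B2–B4

Every bag has size at most 2, so the width is 2 − 1 = 1 and tw(G) ≤ 1. G has an edge, so its treewidth is at least 1. The upper and lower bounds meet at 1, so that is the treewidth.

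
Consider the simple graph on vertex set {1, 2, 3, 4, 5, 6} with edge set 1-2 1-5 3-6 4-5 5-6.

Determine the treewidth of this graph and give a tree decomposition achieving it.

Each bag holds 2 vertices, so the decomposition has width 1, which upper-bounds the treewidth. G has an edge, so its treewidth is at least 1. Hence tw(G) = 1 exactly.

Treewidth 1.
One optimal decomposition is:
Bags: B1 = {1, 2}  B2 = {1, 5}  B3 = {4, 5}  B4 = {5, 6}  B5 = {3, 6}
Tree: B1–B2, B2–B3, B2–B4, B4–B5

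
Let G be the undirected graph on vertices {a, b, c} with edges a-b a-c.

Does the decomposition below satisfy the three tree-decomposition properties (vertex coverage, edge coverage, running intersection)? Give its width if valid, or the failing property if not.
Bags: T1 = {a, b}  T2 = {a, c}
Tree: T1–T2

Yes; width 1.

Checking the three conditions: (i) the bags cover all of {a, b, c}; (ii) for each edge, some bag contains both endpoints; (iii) the bags containing any fixed vertex form a subtree. All hold, so the decomposition is valid with width 2 − 1 = 1.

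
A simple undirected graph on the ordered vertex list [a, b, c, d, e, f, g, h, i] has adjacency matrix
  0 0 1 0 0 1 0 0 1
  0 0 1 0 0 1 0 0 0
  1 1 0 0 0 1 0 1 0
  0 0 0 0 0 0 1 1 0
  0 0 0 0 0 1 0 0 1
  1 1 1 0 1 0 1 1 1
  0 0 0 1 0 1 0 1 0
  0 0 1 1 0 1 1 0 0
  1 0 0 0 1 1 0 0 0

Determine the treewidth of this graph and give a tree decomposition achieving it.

The largest bag has 3 vertices, giving width 2; this decomposition certifies tw(G) ≤ 2. For the lower bound, the 3 vertices {d, g, h} are pairwise adjacent, and any tree decomposition puts a clique entirely inside one bag — forcing width ≥ 2. Combining the bounds, tw(G) = 2.

Treewidth 2.
One such decomposition:
Bags: B1 = {f, g, h}  B2 = {d, g, h}  B3 = {c, f, h}  B4 = {a, c, f}  B5 = {b, c, f}  B6 = {a, f, i}  B7 = {e, f, i}
Tree: B1–B2, B1–B3, B3–B4, B3–B5, B4–B6, B6–B7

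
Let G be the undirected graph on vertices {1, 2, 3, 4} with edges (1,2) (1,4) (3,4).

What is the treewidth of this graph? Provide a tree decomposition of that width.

Every bag has size at most 2, so the width is 2 − 1 = 1 and tw(G) ≤ 1. G has an edge, so its treewidth is at least 1. Combining the bounds, tw(G) = 1.

Treewidth 1.
Bags: B1 = {3, 4}  B2 = {1, 4}  B3 = {1, 2}
Tree: B1–B2, B2–B3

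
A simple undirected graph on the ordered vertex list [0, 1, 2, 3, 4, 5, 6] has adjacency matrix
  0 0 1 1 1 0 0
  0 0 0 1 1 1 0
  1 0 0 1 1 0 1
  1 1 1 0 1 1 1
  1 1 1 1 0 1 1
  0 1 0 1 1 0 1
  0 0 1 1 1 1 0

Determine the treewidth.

A width-3 tree decomposition is:
Bags: B1 = {2, 3, 4, 6}  B2 = {3, 4, 5, 6}  B3 = {0, 2, 3, 4}  B4 = {1, 3, 4, 5}
Tree: B1–B2, B1–B3, B2–B4
The largest bag has 4 vertices, giving width 3; this decomposition certifies tw(G) ≤ 3. On the other hand G contains the 4-clique {1, 3, 4, 5}. A clique must lie in a single bag of any decomposition, so no decomposition can have width below 3. Therefore the treewidth is 3.

3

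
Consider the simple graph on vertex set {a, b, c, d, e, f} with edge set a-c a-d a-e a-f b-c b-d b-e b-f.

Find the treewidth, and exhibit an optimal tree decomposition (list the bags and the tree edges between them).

Each bag holds 3 vertices, so the decomposition has width 2, which upper-bounds the treewidth. For the lower bound, G contains the cycle b–e–a–f–b, so G is not a forest; only forests have treewidth ≤ 1, hence tw(G) ≥ 2. Therefore the treewidth is 2.

Treewidth 2.
One optimal decomposition is:
Bags: B1 = {a, b, e}  B2 = {a, b, f}  B3 = {a, b, c}  B4 = {a, b, d}
Tree: B1–B2, B2–B3, B3–B4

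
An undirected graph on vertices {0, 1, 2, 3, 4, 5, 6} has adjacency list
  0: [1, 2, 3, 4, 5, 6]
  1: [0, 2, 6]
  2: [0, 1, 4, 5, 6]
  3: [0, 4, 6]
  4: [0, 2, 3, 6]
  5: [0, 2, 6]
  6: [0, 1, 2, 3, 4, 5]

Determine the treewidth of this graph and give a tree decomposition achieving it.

Each bag holds 4 vertices, so the decomposition has width 3, which upper-bounds the treewidth. Conversely, {0, 1, 2, 6} is a clique of size 4, and the vertices of any clique must share a bag in every tree decomposition; so some bag has ≥ 4 vertices and tw(G) ≥ 3. Therefore the treewidth is 3.

Treewidth 3.
Bags: B1 = {0, 2, 5, 6}  B2 = {0, 1, 2, 6}  B3 = {0, 2, 4, 6}  B4 = {0, 3, 4, 6}
Tree: B1–B2, B1–B3, B3–B4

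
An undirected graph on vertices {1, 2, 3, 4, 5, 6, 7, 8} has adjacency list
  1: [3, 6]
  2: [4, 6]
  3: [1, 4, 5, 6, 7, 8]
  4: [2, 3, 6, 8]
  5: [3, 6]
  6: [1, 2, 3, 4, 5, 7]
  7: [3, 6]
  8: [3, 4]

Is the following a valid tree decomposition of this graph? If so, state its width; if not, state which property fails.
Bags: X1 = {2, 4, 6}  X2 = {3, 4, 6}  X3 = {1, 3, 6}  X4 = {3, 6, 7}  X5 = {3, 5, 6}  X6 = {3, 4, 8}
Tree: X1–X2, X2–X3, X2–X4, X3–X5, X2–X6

Yes; width 2.

Vertex coverage: the bags together contain {1, 2, 3, 4, 5, 6, 7, 8}, the full vertex set. Edge coverage: each edge of G has both endpoints in at least one bag. Running intersection: for every vertex, the bags containing it form a connected subtree. All three properties hold, so this is a valid tree decomposition of width max|bag| − 1 = 2, and hence tw(G) ≤ 2.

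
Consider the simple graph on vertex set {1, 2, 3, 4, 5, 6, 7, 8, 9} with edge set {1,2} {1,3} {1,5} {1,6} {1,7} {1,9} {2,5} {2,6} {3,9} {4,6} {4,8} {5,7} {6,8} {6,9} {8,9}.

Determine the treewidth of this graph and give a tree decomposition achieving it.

Every bag has size at most 3, so the width is 3 − 1 = 2 and tw(G) ≤ 2. On the other hand G contains the 3-clique {6, 8, 9}. A clique must lie in a single bag of any decomposition, so no decomposition can have width below 2. Hence tw(G) = 2 exactly.

Treewidth 2.
One such decomposition:
Bags: B1 = {1, 6, 9}  B2 = {6, 8, 9}  B3 = {1, 2, 6}  B4 = {1, 3, 9}  B5 = {1, 2, 5}  B6 = {1, 5, 7}  B7 = {4, 6, 8}
Tree: B1–B2, B1–B3, B1–B4, B3–B5, B5–B6, B2–B7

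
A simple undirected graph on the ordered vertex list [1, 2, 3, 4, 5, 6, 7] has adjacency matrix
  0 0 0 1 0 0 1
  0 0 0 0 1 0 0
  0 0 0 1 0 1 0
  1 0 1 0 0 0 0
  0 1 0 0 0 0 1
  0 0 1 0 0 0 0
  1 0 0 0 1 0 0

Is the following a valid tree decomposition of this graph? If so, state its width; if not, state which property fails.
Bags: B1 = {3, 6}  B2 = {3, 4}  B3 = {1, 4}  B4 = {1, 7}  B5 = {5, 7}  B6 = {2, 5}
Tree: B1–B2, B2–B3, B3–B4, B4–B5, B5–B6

Every vertex of G appears in some bag (union = {1, 2, 3, 4, 5, 6, 7}); every edge is covered by a bag; and for each vertex v the set of bags containing v is connected in the bag tree. The decomposition is therefore valid. The largest bag has 2 vertices, so the width is 1.

Yes; width 1.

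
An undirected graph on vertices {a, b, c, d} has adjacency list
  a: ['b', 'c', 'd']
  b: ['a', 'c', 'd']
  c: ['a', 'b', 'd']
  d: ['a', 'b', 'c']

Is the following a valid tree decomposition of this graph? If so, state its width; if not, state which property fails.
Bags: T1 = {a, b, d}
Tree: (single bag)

No — vertex c appears in no bag.

A tree decomposition must satisfy three properties: every vertex lies in some bag; for every edge, both endpoints lie together in some bag; and for every vertex, the bags containing it form a connected subtree. Here vertex c appears in no bag, so the decomposition is invalid.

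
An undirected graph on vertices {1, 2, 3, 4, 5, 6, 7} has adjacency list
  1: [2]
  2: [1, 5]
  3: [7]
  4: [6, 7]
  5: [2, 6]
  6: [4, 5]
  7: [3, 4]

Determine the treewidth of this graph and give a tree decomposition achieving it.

Each bag holds 2 vertices, so the decomposition has width 1, which upper-bounds the treewidth. Since G has at least one edge (e.g. 3–7), it is not an edgeless graph, so tw(G) ≥ 1. Therefore the treewidth is 1.

Treewidth 1.
One such decomposition:
Bags: B1 = {3, 7}  B2 = {4, 7}  B3 = {4, 6}  B4 = {5, 6}  B5 = {2, 5}  B6 = {1, 2}
Tree: B1–B2, B2–B3, B3–B4, B4–B5, B5–B6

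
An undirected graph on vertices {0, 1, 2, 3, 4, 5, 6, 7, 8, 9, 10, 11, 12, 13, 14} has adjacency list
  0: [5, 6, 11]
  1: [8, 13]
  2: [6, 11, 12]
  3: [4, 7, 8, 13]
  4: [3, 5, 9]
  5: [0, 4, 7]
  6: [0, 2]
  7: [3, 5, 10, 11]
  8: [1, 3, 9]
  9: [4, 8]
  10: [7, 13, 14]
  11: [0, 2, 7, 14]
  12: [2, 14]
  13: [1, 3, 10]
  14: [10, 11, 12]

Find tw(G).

3

A width-3 tree decomposition is:
Bags: B1 = {2, 6, 12, 14}  B2 = {2, 6, 11, 14}  B3 = {0, 6, 11, 14}  B4 = {0, 10, 11, 14}  B5 = {0, 7, 10, 11}  B6 = {0, 5, 7, 10}  B7 = {5, 7, 10, 13}  B8 = {3, 5, 7, 13}  B9 = {3, 4, 5, 13}  B10 = {1, 3, 4, 13}  B11 = {1, 3, 4, 8}  B12 = {1, 4, 8, 9}
Tree: B1–B2, B2–B3, B3–B4, B4–B5, B5–B6, B6–B7, B7–B8, B8–B9, B9–B10, B10–B11, B11–B12
The largest bag has 4 vertices, giving width 3; this decomposition certifies tw(G) ≤ 3. For the lower bound: the 4 vertex sets {2,6,12}, {14}, {11}, {0,5,7,10} are disjoint, each induces a connected subgraph, and every pair is joined by at least one edge of G. Contracting each set to a single vertex therefore yields K_{4} as a minor, and since treewidth is minor-monotone, tw(G) ≥ tw(K_{4}) = 3. Hence tw(G) = 3 exactly.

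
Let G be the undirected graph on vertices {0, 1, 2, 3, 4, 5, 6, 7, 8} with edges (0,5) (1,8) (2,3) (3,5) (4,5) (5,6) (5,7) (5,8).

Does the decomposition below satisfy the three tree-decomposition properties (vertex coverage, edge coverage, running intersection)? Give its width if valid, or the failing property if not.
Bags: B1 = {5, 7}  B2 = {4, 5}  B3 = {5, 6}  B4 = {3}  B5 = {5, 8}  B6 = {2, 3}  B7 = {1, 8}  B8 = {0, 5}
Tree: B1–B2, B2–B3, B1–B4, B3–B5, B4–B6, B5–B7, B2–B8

No — edge (5,3) lies in no bag.

A tree decomposition must satisfy three properties: every vertex lies in some bag; for every edge, both endpoints lie together in some bag; and for every vertex, the bags containing it form a connected subtree. Here edge (5,3) lies in no bag, so the decomposition is invalid.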